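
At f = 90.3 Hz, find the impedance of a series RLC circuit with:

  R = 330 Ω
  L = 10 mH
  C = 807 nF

Step 1 — Angular frequency: ω = 2π·f = 2π·90.3 = 567.4 rad/s.
Step 2 — Component impedances:
  R: Z = R = 330 Ω
  L: Z = jωL = j·567.4·0.01 = 0 + j5.674 Ω
  C: Z = 1/(jωC) = -j/(ω·C) = 0 - j2184 Ω
Step 3 — Series combination: Z_total = R + L + C = 330 - j2178 Ω = 2203∠-81.4° Ω.

Z = 330 - j2178 Ω = 2203∠-81.4° Ω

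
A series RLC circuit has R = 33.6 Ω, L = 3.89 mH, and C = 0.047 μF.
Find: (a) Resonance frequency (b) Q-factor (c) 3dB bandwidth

Step 1 — Resonance condition Im(Z)=0 gives ω₀ = 1/√(LC).
Step 2 — ω₀ = 1/√(0.00389·4.7e-08) = 7.396e+04 rad/s.
Step 3 — f₀ = ω₀/(2π) = 1.177e+04 Hz.
Step 4 — Series Q: Q = ω₀L/R = 7.396e+04·0.00389/33.6 = 8.562.
Step 5 — 3dB bandwidth: Δω = ω₀/Q = 8638 rad/s; BW = Δω/(2π) = 1375 Hz.

(a) f₀ = 1.177e+04 Hz  (b) Q = 8.562  (c) BW = 1375 Hz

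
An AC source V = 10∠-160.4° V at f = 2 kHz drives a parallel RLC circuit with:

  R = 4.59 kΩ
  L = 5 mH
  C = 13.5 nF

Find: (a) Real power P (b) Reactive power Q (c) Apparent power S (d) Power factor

Step 1 — Angular frequency: ω = 2π·f = 2π·2000 = 1.257e+04 rad/s.
Step 2 — Component impedances:
  R: Z = R = 4590 Ω
  L: Z = jωL = j·1.257e+04·0.005 = 0 + j62.83 Ω
  C: Z = 1/(jωC) = -j/(ω·C) = 0 - j5895 Ω
Step 3 — Parallel combination: 1/Z_total = 1/R + 1/L + 1/C; Z_total = 0.8786 + j63.5 Ω = 63.5∠89.2° Ω.
Step 4 — Source phasor: V = 10∠-160.4° V = -9.421 - j3.355 V.
Step 5 — Current: I = V / Z = -0.05487 + j0.1476 A = 0.1575∠110.4° A.
Step 6 — Complex power: S = V·I* = 0.02179 + j1.575 VA.
Step 7 — Real power: P = Re(S) = 0.02179 W.
Step 8 — Reactive power: Q = Im(S) = 1.575 VAR.
Step 9 — Apparent power: |S| = 1.575 VA.
Step 10 — Power factor: PF = P/|S| = 0.01384 (lagging).

(a) P = 0.02179 W  (b) Q = 1.575 VAR  (c) S = 1.575 VA  (d) PF = 0.01384 (lagging)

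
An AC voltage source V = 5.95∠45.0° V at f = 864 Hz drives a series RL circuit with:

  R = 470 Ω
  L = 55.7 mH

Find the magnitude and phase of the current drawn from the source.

Step 1 — Angular frequency: ω = 2π·f = 2π·864 = 5429 rad/s.
Step 2 — Component impedances:
  R: Z = R = 470 Ω
  L: Z = jωL = j·5429·0.0557 = 0 + j302.4 Ω
Step 3 — Series combination: Z_total = R + L = 470 + j302.4 Ω = 558.9∠32.8° Ω.
Step 4 — Source phasor: V = 5.95∠45.0° V = 4.207 + j4.207 V.
Step 5 — Ohm's law: I = V / Z_total = (4.207 + j4.207) / (470 + j302.4) = 0.0104 + j0.002258 A.
Step 6 — Convert to polar: |I| = 0.01065 A, ∠I = 12.2°.

I = 0.01065∠12.2° A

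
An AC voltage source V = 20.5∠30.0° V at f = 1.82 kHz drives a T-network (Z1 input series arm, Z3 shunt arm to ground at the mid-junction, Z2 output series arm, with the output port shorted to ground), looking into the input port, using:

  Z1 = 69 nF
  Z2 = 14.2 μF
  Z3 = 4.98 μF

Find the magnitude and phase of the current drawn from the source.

Step 1 — Angular frequency: ω = 2π·f = 2π·1820 = 1.144e+04 rad/s.
Step 2 — Component impedances:
  Z1: Z = 1/(jωC) = -j/(ω·C) = 0 - j1267 Ω
  Z2: Z = 1/(jωC) = -j/(ω·C) = 0 - j6.158 Ω
  Z3: Z = 1/(jωC) = -j/(ω·C) = 0 - j17.56 Ω
Step 3 — With the output port shorted to ground, the output series arm Z2 runs from the junction to ground; the shunt arm Z3 also runs from the junction to ground. They appear in parallel: Z3 || Z2 = 0 - j4.559 Ω.
Step 4 — Series with input arm Z1: Z_in = Z1 + (Z3 || Z2) = 0 - j1272 Ω = 1272∠-90.0° Ω.
Step 5 — Source phasor: V = 20.5∠30.0° V = 17.75 + j10.25 V.
Step 6 — Ohm's law: I = V / Z_total = (17.75 + j10.25) / (0 - j1272) = -0.008059 + j0.01396 A.
Step 7 — Convert to polar: |I| = 0.01612 A, ∠I = 120.0°.

I = 0.01612∠120.0° A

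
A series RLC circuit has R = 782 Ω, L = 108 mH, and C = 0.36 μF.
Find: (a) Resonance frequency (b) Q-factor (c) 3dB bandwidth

Step 1 — Resonance condition Im(Z)=0 gives ω₀ = 1/√(LC).
Step 2 — ω₀ = 1/√(0.108·3.6e-07) = 5072 rad/s.
Step 3 — f₀ = ω₀/(2π) = 807.2 Hz.
Step 4 — Series Q: Q = ω₀L/R = 5072·0.108/782 = 0.7004.
Step 5 — 3dB bandwidth: Δω = ω₀/Q = 7241 rad/s; BW = Δω/(2π) = 1152 Hz.

(a) f₀ = 807.2 Hz  (b) Q = 0.7004  (c) BW = 1152 Hz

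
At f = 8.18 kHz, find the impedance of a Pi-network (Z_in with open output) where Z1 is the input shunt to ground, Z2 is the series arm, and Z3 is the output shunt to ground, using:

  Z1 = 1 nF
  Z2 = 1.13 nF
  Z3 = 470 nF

Step 1 — Angular frequency: ω = 2π·f = 2π·8180 = 5.14e+04 rad/s.
Step 2 — Component impedances:
  Z1: Z = 1/(jωC) = -j/(ω·C) = 0 - j1.946e+04 Ω
  Z2: Z = 1/(jωC) = -j/(ω·C) = 0 - j1.722e+04 Ω
  Z3: Z = 1/(jωC) = -j/(ω·C) = 0 - j41.4 Ω
Step 3 — With open output, the series arm Z2 and the output shunt Z3 appear in series to ground: Z2 + Z3 = 0 - j1.726e+04 Ω.
Step 4 — Parallel with input shunt Z1: Z_in = Z1 || (Z2 + Z3) = 0 - j9146 Ω = 9146∠-90.0° Ω.

Z = 0 - j9146 Ω = 9146∠-90.0° Ω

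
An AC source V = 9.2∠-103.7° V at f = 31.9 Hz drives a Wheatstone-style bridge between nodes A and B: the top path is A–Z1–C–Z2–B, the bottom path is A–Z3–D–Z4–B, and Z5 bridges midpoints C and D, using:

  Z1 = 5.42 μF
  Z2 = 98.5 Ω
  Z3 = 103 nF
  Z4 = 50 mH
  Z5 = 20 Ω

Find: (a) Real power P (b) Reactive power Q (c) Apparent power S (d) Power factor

Step 1 — Angular frequency: ω = 2π·f = 2π·31.9 = 200.4 rad/s.
Step 2 — Component impedances:
  Z1: Z = 1/(jωC) = -j/(ω·C) = 0 - j920.5 Ω
  Z2: Z = R = 98.5 Ω
  Z3: Z = 1/(jωC) = -j/(ω·C) = 0 - j4.844e+04 Ω
  Z4: Z = jωL = j·200.4·0.05 = 0 + j10.02 Ω
  Z5: Z = R = 20 Ω
Step 3 — Bridge requires nodal analysis (the Z5 bridge couples midpoints C and D, so the two paths cannot be reduced to a simple series/parallel combination). Setting node B to ground and injecting 1 A at node A, the 3-node admittance system at A, C, D solves to V_A = Z_AB = 16.6 - j896.4 Ω = 896.6∠-88.9° Ω.
Step 4 — Source phasor: V = 9.2∠-103.7° V = -2.179 - j8.938 V.
Step 5 — Current: I = V / Z = 0.009923 - j0.002614 A = 0.01026∠-14.8° A.
Step 6 — Complex power: S = V·I* = 0.001747 - j0.09439 VA.
Step 7 — Real power: P = Re(S) = 0.001747 W.
Step 8 — Reactive power: Q = Im(S) = -0.09439 VAR.
Step 9 — Apparent power: |S| = 0.0944 VA.
Step 10 — Power factor: PF = P/|S| = 0.01851 (leading).

(a) P = 0.001747 W  (b) Q = -0.09439 VAR  (c) S = 0.0944 VA  (d) PF = 0.01851 (leading)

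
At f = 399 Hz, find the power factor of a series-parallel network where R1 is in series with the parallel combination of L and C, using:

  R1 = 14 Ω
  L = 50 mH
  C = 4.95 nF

Step 1 — Angular frequency: ω = 2π·f = 2π·399 = 2507 rad/s.
Step 2 — Component impedances:
  R1: Z = R = 14 Ω
  L: Z = jωL = j·2507·0.05 = 0 + j125.3 Ω
  C: Z = 1/(jωC) = -j/(ω·C) = 0 - j8.058e+04 Ω
Step 3 — Parallel branch: L || C = 1/(1/L + 1/C) = 0 + j125.5 Ω.
Step 4 — Series with R1: Z_total = R1 + (L || C) = 14 + j125.5 Ω = 126.3∠83.6° Ω.
Step 5 — Power factor: PF = cos(φ) = Re(Z)/|Z| = 14/126.3 = 0.1108.
Step 6 — Type: Im(Z) = 125.5 ⇒ lagging (phase φ = 83.6°).

PF = 0.1108 (lagging, φ = 83.6°)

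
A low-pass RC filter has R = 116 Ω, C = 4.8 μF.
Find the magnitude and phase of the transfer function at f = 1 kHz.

Step 1 — Angular frequency: ω = 2π·1000 = 6283 rad/s.
Step 2 — Transfer function: H(jω) = 1/(1 + jωRC).
Step 3 — Denominator: 1 + jωRC = 1 + j·6283·116·4.8e-06 = 1 + j3.498.
Step 4 — H = 0.07553 - j0.2642.
Step 5 — Magnitude: |H| = 0.2748 (-11.2 dB); phase: φ = -74.0°.

|H| = 0.2748 (-11.2 dB), φ = -74.0°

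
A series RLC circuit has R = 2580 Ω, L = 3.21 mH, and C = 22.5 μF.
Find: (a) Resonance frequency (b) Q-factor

Step 1 — Resonance condition Im(Z)=0 gives ω₀ = 1/√(LC).
Step 2 — ω₀ = 1/√(0.00321·2.25e-05) = 3721 rad/s.
Step 3 — f₀ = ω₀/(2π) = 592.2 Hz.
Step 4 — Series Q: Q = ω₀L/R = 3721·0.00321/2580 = 0.00463.

(a) f₀ = 592.2 Hz  (b) Q = 0.00463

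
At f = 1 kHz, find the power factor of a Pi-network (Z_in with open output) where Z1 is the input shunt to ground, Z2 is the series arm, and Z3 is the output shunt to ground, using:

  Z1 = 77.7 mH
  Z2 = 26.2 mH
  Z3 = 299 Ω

Step 1 — Angular frequency: ω = 2π·f = 2π·1000 = 6283 rad/s.
Step 2 — Component impedances:
  Z1: Z = jωL = j·6283·0.0777 = 0 + j488.2 Ω
  Z2: Z = jωL = j·6283·0.0262 = 0 + j164.6 Ω
  Z3: Z = R = 299 Ω
Step 3 — With open output, the series arm Z2 and the output shunt Z3 appear in series to ground: Z2 + Z3 = 299 + j164.6 Ω.
Step 4 — Parallel with input shunt Z1: Z_in = Z1 || (Z2 + Z3) = 138.2 + j186.4 Ω = 232.1∠53.4° Ω.
Step 5 — Power factor: PF = cos(φ) = Re(Z)/|Z| = 138.22/232.07 = 0.5956.
Step 6 — Type: Im(Z) = 186.4 ⇒ lagging (phase φ = 53.4°).

PF = 0.5956 (lagging, φ = 53.4°)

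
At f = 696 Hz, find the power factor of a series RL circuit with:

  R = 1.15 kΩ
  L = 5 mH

Step 1 — Angular frequency: ω = 2π·f = 2π·696 = 4373 rad/s.
Step 2 — Component impedances:
  R: Z = R = 1150 Ω
  L: Z = jωL = j·4373·0.005 = 0 + j21.87 Ω
Step 3 — Series combination: Z_total = R + L = 1150 + j21.87 Ω = 1150∠1.1° Ω.
Step 4 — Power factor: PF = cos(φ) = Re(Z)/|Z| = 1150/1150.2 = 0.9998.
Step 5 — Type: Im(Z) = 21.87 ⇒ lagging (phase φ = 1.1°).

PF = 0.9998 (lagging, φ = 1.1°)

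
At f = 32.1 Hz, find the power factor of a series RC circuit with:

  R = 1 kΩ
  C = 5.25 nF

Step 1 — Angular frequency: ω = 2π·f = 2π·32.1 = 201.7 rad/s.
Step 2 — Component impedances:
  R: Z = R = 1000 Ω
  C: Z = 1/(jωC) = -j/(ω·C) = 0 - j9.444e+05 Ω
Step 3 — Series combination: Z_total = R + C = 1000 - j9.444e+05 Ω = 9.444e+05∠-89.9° Ω.
Step 4 — Power factor: PF = cos(φ) = Re(Z)/|Z| = 1000/9.444e+05 = 0.001059.
Step 5 — Type: Im(Z) = -9.444e+05 ⇒ leading (phase φ = -89.9°).

PF = 0.001059 (leading, φ = -89.9°)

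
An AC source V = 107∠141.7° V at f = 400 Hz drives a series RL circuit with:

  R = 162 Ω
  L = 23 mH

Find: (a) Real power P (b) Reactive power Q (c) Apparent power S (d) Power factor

Step 1 — Angular frequency: ω = 2π·f = 2π·400 = 2513 rad/s.
Step 2 — Component impedances:
  R: Z = R = 162 Ω
  L: Z = jωL = j·2513·0.023 = 0 + j57.81 Ω
Step 3 — Series combination: Z_total = R + L = 162 + j57.81 Ω = 172∠19.6° Ω.
Step 4 — Source phasor: V = 107∠141.7° V = -83.97 + j66.32 V.
Step 5 — Current: I = V / Z = -0.3302 + j0.5272 A = 0.6221∠122.1° A.
Step 6 — Complex power: S = V·I* = 62.69 + j22.37 VA.
Step 7 — Real power: P = Re(S) = 62.69 W.
Step 8 — Reactive power: Q = Im(S) = 22.37 VAR.
Step 9 — Apparent power: |S| = 66.56 VA.
Step 10 — Power factor: PF = P/|S| = 0.9418 (lagging).

(a) P = 62.69 W  (b) Q = 22.37 VAR  (c) S = 66.56 VA  (d) PF = 0.9418 (lagging)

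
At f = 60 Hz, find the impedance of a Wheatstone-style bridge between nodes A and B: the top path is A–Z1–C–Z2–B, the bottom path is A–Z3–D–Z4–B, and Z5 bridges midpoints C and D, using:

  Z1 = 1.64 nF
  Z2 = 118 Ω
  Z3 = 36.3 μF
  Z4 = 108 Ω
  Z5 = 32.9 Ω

Step 1 — Angular frequency: ω = 2π·f = 2π·60 = 377 rad/s.
Step 2 — Component impedances:
  Z1: Z = 1/(jωC) = -j/(ω·C) = 0 - j1.617e+06 Ω
  Z2: Z = R = 118 Ω
  Z3: Z = 1/(jωC) = -j/(ω·C) = 0 - j73.07 Ω
  Z4: Z = R = 108 Ω
  Z5: Z = R = 32.9 Ω
Step 3 — Bridge requires nodal analysis (the Z5 bridge couples midpoints C and D, so the two paths cannot be reduced to a simple series/parallel combination). Setting node B to ground and injecting 1 A at node A, the 3-node admittance system at A, C, D solves to V_A = Z_AB = 62.95 - j73.07 Ω = 96.44∠-49.3° Ω.

Z = 62.95 - j73.07 Ω = 96.44∠-49.3° Ω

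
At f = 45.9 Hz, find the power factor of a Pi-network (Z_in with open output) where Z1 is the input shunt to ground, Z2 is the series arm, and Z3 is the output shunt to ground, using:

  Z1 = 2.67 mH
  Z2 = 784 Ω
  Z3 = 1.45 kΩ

Step 1 — Angular frequency: ω = 2π·f = 2π·45.9 = 288.4 rad/s.
Step 2 — Component impedances:
  Z1: Z = jωL = j·288.4·0.00267 = 0 + j0.77 Ω
  Z2: Z = R = 784 Ω
  Z3: Z = R = 1450 Ω
Step 3 — With open output, the series arm Z2 and the output shunt Z3 appear in series to ground: Z2 + Z3 = 2234 Ω.
Step 4 — Parallel with input shunt Z1: Z_in = Z1 || (Z2 + Z3) = 0.0002654 + j0.77 Ω = 0.77∠90.0° Ω.
Step 5 — Power factor: PF = cos(φ) = Re(Z)/|Z| = 0.0002654/0.77 = 0.0003447.
Step 6 — Type: Im(Z) = 0.77 ⇒ lagging (phase φ = 90.0°).

PF = 0.0003447 (lagging, φ = 90.0°)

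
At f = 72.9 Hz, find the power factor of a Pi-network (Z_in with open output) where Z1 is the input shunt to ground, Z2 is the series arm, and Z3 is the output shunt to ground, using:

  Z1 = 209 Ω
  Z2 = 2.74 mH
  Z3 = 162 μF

Step 1 — Angular frequency: ω = 2π·f = 2π·72.9 = 458 rad/s.
Step 2 — Component impedances:
  Z1: Z = R = 209 Ω
  Z2: Z = jωL = j·458·0.00274 = 0 + j1.255 Ω
  Z3: Z = 1/(jωC) = -j/(ω·C) = 0 - j13.48 Ω
Step 3 — With open output, the series arm Z2 and the output shunt Z3 appear in series to ground: Z2 + Z3 = 0 - j12.22 Ω.
Step 4 — Parallel with input shunt Z1: Z_in = Z1 || (Z2 + Z3) = 0.7122 - j12.18 Ω = 12.2∠-86.7° Ω.
Step 5 — Power factor: PF = cos(φ) = Re(Z)/|Z| = 0.7122/12.2 = 0.05838.
Step 6 — Type: Im(Z) = -12.18 ⇒ leading (phase φ = -86.7°).

PF = 0.05838 (leading, φ = -86.7°)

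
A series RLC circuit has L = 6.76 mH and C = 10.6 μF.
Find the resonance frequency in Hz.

Step 1 — Resonance condition Im(Z)=0 gives ω₀ = 1/√(LC).
Step 2 — ω₀ = 1/√(0.00676·1.06e-05) = 3736 rad/s.
Step 3 — f₀ = ω₀/(2π) = 594.6 Hz.

f₀ = 594.6 Hz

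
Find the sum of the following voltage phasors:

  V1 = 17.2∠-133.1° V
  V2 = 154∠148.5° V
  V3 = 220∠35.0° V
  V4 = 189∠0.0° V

Step 1 — Convert each phasor to rectangular form:
  V1 = 17.2·(cos(-133.1°) + j·sin(-133.1°)) = -11.75 - j12.56 V
  V2 = 154·(cos(148.5°) + j·sin(148.5°)) = -131.3 + j80.46 V
  V3 = 220·(cos(35.0°) + j·sin(35.0°)) = 180.2 + j126.2 V
  V4 = 189·(cos(0.0°) + j·sin(0.0°)) = 189 V
Step 2 — Sum components: V_total = 226.2 + j194.1 V.
Step 3 — Convert to polar: |V_total| = 298 V, ∠V_total = 40.6°.

V_total = 298∠40.6° V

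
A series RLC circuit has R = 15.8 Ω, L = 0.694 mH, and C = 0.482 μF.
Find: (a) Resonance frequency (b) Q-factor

Step 1 — Resonance condition Im(Z)=0 gives ω₀ = 1/√(LC).
Step 2 — ω₀ = 1/√(0.000694·4.82e-07) = 5.468e+04 rad/s.
Step 3 — f₀ = ω₀/(2π) = 8702 Hz.
Step 4 — Series Q: Q = ω₀L/R = 5.468e+04·0.000694/15.8 = 2.402.

(a) f₀ = 8702 Hz  (b) Q = 2.402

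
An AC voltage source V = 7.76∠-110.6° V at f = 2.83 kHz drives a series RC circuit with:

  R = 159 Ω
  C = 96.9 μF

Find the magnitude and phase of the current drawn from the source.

Step 1 — Angular frequency: ω = 2π·f = 2π·2830 = 1.778e+04 rad/s.
Step 2 — Component impedances:
  R: Z = R = 159 Ω
  C: Z = 1/(jωC) = -j/(ω·C) = 0 - j0.5804 Ω
Step 3 — Series combination: Z_total = R + C = 159 - j0.5804 Ω = 159∠-0.2° Ω.
Step 4 — Source phasor: V = 7.76∠-110.6° V = -2.73 - j7.264 V.
Step 5 — Ohm's law: I = V / Z_total = (-2.73 - j7.264) / (159 - j0.5804) = -0.017 - j0.04575 A.
Step 6 — Convert to polar: |I| = 0.0488 A, ∠I = -110.4°.

I = 0.0488∠-110.4° A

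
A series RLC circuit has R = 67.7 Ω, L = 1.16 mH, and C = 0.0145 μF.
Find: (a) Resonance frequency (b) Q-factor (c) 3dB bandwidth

Step 1 — Resonance: ω₀ = 1/√(LC) = 1/√(0.00116·1.45e-08) = 2.438e+05 rad/s.
Step 2 — f₀ = ω₀/(2π) = 3.881e+04 Hz.
Step 3 — Series Q: Q = ω₀L/R = 2.438e+05·0.00116/67.7 = 4.178.
Step 4 — Bandwidth: Δω = ω₀/Q = 5.836e+04 rad/s; BW = Δω/(2π) = 9289 Hz.

(a) f₀ = 3.881e+04 Hz  (b) Q = 4.178  (c) BW = 9289 Hz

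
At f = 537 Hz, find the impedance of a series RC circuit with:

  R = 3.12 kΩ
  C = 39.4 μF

Step 1 — Angular frequency: ω = 2π·f = 2π·537 = 3374 rad/s.
Step 2 — Component impedances:
  R: Z = R = 3120 Ω
  C: Z = 1/(jωC) = -j/(ω·C) = 0 - j7.522 Ω
Step 3 — Series combination: Z_total = R + C = 3120 - j7.522 Ω = 3120∠-0.1° Ω.

Z = 3120 - j7.522 Ω = 3120∠-0.1° Ω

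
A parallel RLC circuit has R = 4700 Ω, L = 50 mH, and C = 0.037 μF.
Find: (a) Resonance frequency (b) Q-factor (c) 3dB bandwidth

Step 1 — Resonance: ω₀ = 1/√(LC) = 1/√(0.05·3.7e-08) = 2.325e+04 rad/s.
Step 2 — f₀ = ω₀/(2π) = 3700 Hz.
Step 3 — Parallel Q: Q = R/(ω₀L) = 4700/(2.325e+04·0.05) = 4.043.
Step 4 — Bandwidth: Δω = ω₀/Q = 5750 rad/s; BW = Δω/(2π) = 915.2 Hz.

(a) f₀ = 3700 Hz  (b) Q = 4.043  (c) BW = 915.2 Hz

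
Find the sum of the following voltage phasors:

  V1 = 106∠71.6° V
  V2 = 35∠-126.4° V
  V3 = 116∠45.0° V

Step 1 — Convert each phasor to rectangular form:
  V1 = 106·(cos(71.6°) + j·sin(71.6°)) = 33.46 + j100.6 V
  V2 = 35·(cos(-126.4°) + j·sin(-126.4°)) = -20.77 - j28.17 V
  V3 = 116·(cos(45.0°) + j·sin(45.0°)) = 82.02 + j82.02 V
Step 2 — Sum components: V_total = 94.71 + j154.4 V.
Step 3 — Convert to polar: |V_total| = 181.2 V, ∠V_total = 58.5°.

V_total = 181.2∠58.5° V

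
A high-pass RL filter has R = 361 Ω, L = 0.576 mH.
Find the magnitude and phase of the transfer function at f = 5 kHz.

Step 1 — Angular frequency: ω = 2π·5000 = 3.142e+04 rad/s.
Step 2 — Transfer function: H(jω) = jωL/(R + jωL).
Step 3 — Numerator jωL = j·18.1; denominator R + jωL = 361 + j18.1.
Step 4 — H = 0.002506 + j0.05.
Step 5 — Magnitude: |H| = 0.05006 (-26.0 dB); phase: φ = 87.1°.

|H| = 0.05006 (-26.0 dB), φ = 87.1°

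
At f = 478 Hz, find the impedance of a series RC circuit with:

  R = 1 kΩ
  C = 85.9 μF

Step 1 — Angular frequency: ω = 2π·f = 2π·478 = 3003 rad/s.
Step 2 — Component impedances:
  R: Z = R = 1000 Ω
  C: Z = 1/(jωC) = -j/(ω·C) = 0 - j3.876 Ω
Step 3 — Series combination: Z_total = R + C = 1000 - j3.876 Ω = 1000∠-0.2° Ω.

Z = 1000 - j3.876 Ω = 1000∠-0.2° Ω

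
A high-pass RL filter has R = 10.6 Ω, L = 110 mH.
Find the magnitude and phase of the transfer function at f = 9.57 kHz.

Step 1 — Angular frequency: ω = 2π·9570 = 6.013e+04 rad/s.
Step 2 — Transfer function: H(jω) = jωL/(R + jωL).
Step 3 — Numerator jωL = j·6614; denominator R + jωL = 10.6 + j6614.
Step 4 — H = 1 + j0.001603.
Step 5 — Magnitude: |H| = 1 (-0.0 dB); phase: φ = 0.1°.

|H| = 1 (-0.0 dB), φ = 0.1°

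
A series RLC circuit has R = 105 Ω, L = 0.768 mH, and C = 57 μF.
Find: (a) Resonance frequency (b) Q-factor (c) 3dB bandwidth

Step 1 — Resonance: ω₀ = 1/√(LC) = 1/√(0.000768·5.7e-05) = 4779 rad/s.
Step 2 — f₀ = ω₀/(2π) = 760.7 Hz.
Step 3 — Series Q: Q = ω₀L/R = 4779·0.000768/105 = 0.03496.
Step 4 — Bandwidth: Δω = ω₀/Q = 1.367e+05 rad/s; BW = Δω/(2π) = 2.176e+04 Hz.

(a) f₀ = 760.7 Hz  (b) Q = 0.03496  (c) BW = 2.176e+04 Hz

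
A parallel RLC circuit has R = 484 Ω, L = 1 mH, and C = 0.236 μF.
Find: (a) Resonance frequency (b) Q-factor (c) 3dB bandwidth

Step 1 — Resonance: ω₀ = 1/√(LC) = 1/√(0.001·2.36e-07) = 6.509e+04 rad/s.
Step 2 — f₀ = ω₀/(2π) = 1.036e+04 Hz.
Step 3 — Parallel Q: Q = R/(ω₀L) = 484/(6.509e+04·0.001) = 7.435.
Step 4 — Bandwidth: Δω = ω₀/Q = 8755 rad/s; BW = Δω/(2π) = 1393 Hz.

(a) f₀ = 1.036e+04 Hz  (b) Q = 7.435  (c) BW = 1393 Hz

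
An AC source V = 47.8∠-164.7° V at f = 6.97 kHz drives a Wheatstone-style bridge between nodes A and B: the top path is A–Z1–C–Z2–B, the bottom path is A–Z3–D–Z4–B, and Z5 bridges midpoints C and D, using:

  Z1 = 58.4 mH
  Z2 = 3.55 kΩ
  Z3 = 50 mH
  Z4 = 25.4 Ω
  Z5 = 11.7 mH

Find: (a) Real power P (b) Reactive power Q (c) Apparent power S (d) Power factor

Step 1 — Angular frequency: ω = 2π·f = 2π·6970 = 4.379e+04 rad/s.
Step 2 — Component impedances:
  Z1: Z = jωL = j·4.379e+04·0.0584 = 0 + j2558 Ω
  Z2: Z = R = 3550 Ω
  Z3: Z = jωL = j·4.379e+04·0.05 = 0 + j2190 Ω
  Z4: Z = R = 25.4 Ω
  Z5: Z = jωL = j·4.379e+04·0.0117 = 0 + j512.4 Ω
Step 3 — Bridge requires nodal analysis (the Z5 bridge couples midpoints C and D, so the two paths cannot be reduced to a simple series/parallel combination). Setting node B to ground and injecting 1 A at node A, the 3-node admittance system at A, C, D solves to V_A = Z_AB = 37.35 + j1274 Ω = 1274∠88.3° Ω.
Step 4 — Source phasor: V = 47.8∠-164.7° V = -46.11 - j12.61 V.
Step 5 — Current: I = V / Z = -0.01096 + j0.03588 A = 0.03752∠107.0° A.
Step 6 — Complex power: S = V·I* = 0.05258 + j1.793 VA.
Step 7 — Real power: P = Re(S) = 0.05258 W.
Step 8 — Reactive power: Q = Im(S) = 1.793 VAR.
Step 9 — Apparent power: |S| = 1.793 VA.
Step 10 — Power factor: PF = P/|S| = 0.02932 (lagging).

(a) P = 0.05258 W  (b) Q = 1.793 VAR  (c) S = 1.793 VA  (d) PF = 0.02932 (lagging)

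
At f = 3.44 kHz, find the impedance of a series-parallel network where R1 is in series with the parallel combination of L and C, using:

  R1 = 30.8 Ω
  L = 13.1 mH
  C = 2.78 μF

Step 1 — Angular frequency: ω = 2π·f = 2π·3440 = 2.161e+04 rad/s.
Step 2 — Component impedances:
  R1: Z = R = 30.8 Ω
  L: Z = jωL = j·2.161e+04·0.0131 = 0 + j283.1 Ω
  C: Z = 1/(jωC) = -j/(ω·C) = 0 - j16.64 Ω
Step 3 — Parallel branch: L || C = 1/(1/L + 1/C) = 0 - j17.68 Ω.
Step 4 — Series with R1: Z_total = R1 + (L || C) = 30.8 - j17.68 Ω = 35.51∠-29.9° Ω.

Z = 30.8 - j17.68 Ω = 35.51∠-29.9° Ω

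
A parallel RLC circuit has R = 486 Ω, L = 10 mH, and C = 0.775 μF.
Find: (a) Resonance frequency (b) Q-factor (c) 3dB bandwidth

Step 1 — Resonance: ω₀ = 1/√(LC) = 1/√(0.01·7.75e-07) = 1.136e+04 rad/s.
Step 2 — f₀ = ω₀/(2π) = 1808 Hz.
Step 3 — Parallel Q: Q = R/(ω₀L) = 486/(1.136e+04·0.01) = 4.278.
Step 4 — Bandwidth: Δω = ω₀/Q = 2655 rad/s; BW = Δω/(2π) = 422.6 Hz.

(a) f₀ = 1808 Hz  (b) Q = 4.278  (c) BW = 422.6 Hz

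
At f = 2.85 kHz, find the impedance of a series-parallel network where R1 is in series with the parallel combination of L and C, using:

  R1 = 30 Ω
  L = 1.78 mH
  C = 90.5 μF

Step 1 — Angular frequency: ω = 2π·f = 2π·2850 = 1.791e+04 rad/s.
Step 2 — Component impedances:
  R1: Z = R = 30 Ω
  L: Z = jωL = j·1.791e+04·0.00178 = 0 + j31.87 Ω
  C: Z = 1/(jωC) = -j/(ω·C) = 0 - j0.6171 Ω
Step 3 — Parallel branch: L || C = 1/(1/L + 1/C) = 0 - j0.6292 Ω.
Step 4 — Series with R1: Z_total = R1 + (L || C) = 30 - j0.6292 Ω = 30.01∠-1.2° Ω.

Z = 30 - j0.6292 Ω = 30.01∠-1.2° Ω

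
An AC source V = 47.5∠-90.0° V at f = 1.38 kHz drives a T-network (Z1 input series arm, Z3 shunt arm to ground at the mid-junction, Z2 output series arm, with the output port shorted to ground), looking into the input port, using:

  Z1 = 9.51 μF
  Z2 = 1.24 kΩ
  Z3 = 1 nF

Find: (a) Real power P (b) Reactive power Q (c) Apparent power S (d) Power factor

Step 1 — Angular frequency: ω = 2π·f = 2π·1380 = 8671 rad/s.
Step 2 — Component impedances:
  Z1: Z = 1/(jωC) = -j/(ω·C) = 0 - j12.13 Ω
  Z2: Z = R = 1240 Ω
  Z3: Z = 1/(jωC) = -j/(ω·C) = 0 - j1.153e+05 Ω
Step 3 — With the output port shorted to ground, the output series arm Z2 runs from the junction to ground; the shunt arm Z3 also runs from the junction to ground. They appear in parallel: Z3 || Z2 = 1240 - j13.33 Ω.
Step 4 — Series with input arm Z1: Z_in = Z1 + (Z3 || Z2) = 1240 - j25.46 Ω = 1240∠-1.2° Ω.
Step 5 — Source phasor: V = 47.5∠-90.0° V = 0 - j47.5 V.
Step 6 — Current: I = V / Z = 0.0007863 - j0.03829 A = 0.0383∠-88.8° A.
Step 7 — Complex power: S = V·I* = 1.819 - j0.03735 VA.
Step 8 — Real power: P = Re(S) = 1.819 W.
Step 9 — Reactive power: Q = Im(S) = -0.03735 VAR.
Step 10 — Apparent power: |S| = 1.819 VA.
Step 11 — Power factor: PF = P/|S| = 0.9998 (leading).

(a) P = 1.819 W  (b) Q = -0.03735 VAR  (c) S = 1.819 VA  (d) PF = 0.9998 (leading)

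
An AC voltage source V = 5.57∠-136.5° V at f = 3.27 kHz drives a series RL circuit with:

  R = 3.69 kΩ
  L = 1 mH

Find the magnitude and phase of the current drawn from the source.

Step 1 — Angular frequency: ω = 2π·f = 2π·3270 = 2.055e+04 rad/s.
Step 2 — Component impedances:
  R: Z = R = 3690 Ω
  L: Z = jωL = j·2.055e+04·0.001 = 0 + j20.55 Ω
Step 3 — Series combination: Z_total = R + L = 3690 + j20.55 Ω = 3690∠0.3° Ω.
Step 4 — Source phasor: V = 5.57∠-136.5° V = -4.04 - j3.834 V.
Step 5 — Ohm's law: I = V / Z_total = (-4.04 - j3.834) / (3690 + j20.55) = -0.001101 - j0.001033 A.
Step 6 — Convert to polar: |I| = 0.001509 A, ∠I = -136.8°.

I = 0.001509∠-136.8° A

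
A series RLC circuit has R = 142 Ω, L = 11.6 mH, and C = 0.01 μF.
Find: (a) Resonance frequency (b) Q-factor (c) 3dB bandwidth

Step 1 — Resonance condition Im(Z)=0 gives ω₀ = 1/√(LC).
Step 2 — ω₀ = 1/√(0.0116·1e-08) = 9.285e+04 rad/s.
Step 3 — f₀ = ω₀/(2π) = 1.478e+04 Hz.
Step 4 — Series Q: Q = ω₀L/R = 9.285e+04·0.0116/142 = 7.585.
Step 5 — 3dB bandwidth: Δω = ω₀/Q = 1.224e+04 rad/s; BW = Δω/(2π) = 1948 Hz.

(a) f₀ = 1.478e+04 Hz  (b) Q = 7.585  (c) BW = 1948 Hz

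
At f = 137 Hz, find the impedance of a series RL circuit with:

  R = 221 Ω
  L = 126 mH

Step 1 — Angular frequency: ω = 2π·f = 2π·137 = 860.8 rad/s.
Step 2 — Component impedances:
  R: Z = R = 221 Ω
  L: Z = jωL = j·860.8·0.126 = 0 + j108.5 Ω
Step 3 — Series combination: Z_total = R + L = 221 + j108.5 Ω = 246.2∠26.1° Ω.

Z = 221 + j108.5 Ω = 246.2∠26.1° Ω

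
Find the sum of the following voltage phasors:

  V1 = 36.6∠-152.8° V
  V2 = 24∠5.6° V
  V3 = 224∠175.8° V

Step 1 — Convert each phasor to rectangular form:
  V1 = 36.6·(cos(-152.8°) + j·sin(-152.8°)) = -32.55 - j16.73 V
  V2 = 24·(cos(5.6°) + j·sin(5.6°)) = 23.89 + j2.342 V
  V3 = 224·(cos(175.8°) + j·sin(175.8°)) = -223.4 + j16.41 V
Step 2 — Sum components: V_total = -232.1 + j2.018 V.
Step 3 — Convert to polar: |V_total| = 232.1 V, ∠V_total = 179.5°.

V_total = 232.1∠179.5° V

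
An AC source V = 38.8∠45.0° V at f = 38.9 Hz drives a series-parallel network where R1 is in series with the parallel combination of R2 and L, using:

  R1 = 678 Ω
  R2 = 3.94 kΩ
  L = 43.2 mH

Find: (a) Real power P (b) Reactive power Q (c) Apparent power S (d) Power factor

Step 1 — Angular frequency: ω = 2π·f = 2π·38.9 = 244.4 rad/s.
Step 2 — Component impedances:
  R1: Z = R = 678 Ω
  R2: Z = R = 3940 Ω
  L: Z = jωL = j·244.4·0.0432 = 0 + j10.56 Ω
Step 3 — Parallel branch: R2 || L = 1/(1/R2 + 1/L) = 0.0283 + j10.56 Ω.
Step 4 — Series with R1: Z_total = R1 + (R2 || L) = 678 + j10.56 Ω = 678.1∠0.9° Ω.
Step 5 — Source phasor: V = 38.8∠45.0° V = 27.44 + j27.44 V.
Step 6 — Current: I = V / Z = 0.04108 + j0.03982 A = 0.05722∠44.1° A.
Step 7 — Complex power: S = V·I* = 2.22 + j0.03457 VA.
Step 8 — Real power: P = Re(S) = 2.22 W.
Step 9 — Reactive power: Q = Im(S) = 0.03457 VAR.
Step 10 — Apparent power: |S| = 2.22 VA.
Step 11 — Power factor: PF = P/|S| = 0.9999 (lagging).

(a) P = 2.22 W  (b) Q = 0.03457 VAR  (c) S = 2.22 VA  (d) PF = 0.9999 (lagging)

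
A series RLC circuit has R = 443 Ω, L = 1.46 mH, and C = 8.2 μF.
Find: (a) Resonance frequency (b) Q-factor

Step 1 — Resonance condition Im(Z)=0 gives ω₀ = 1/√(LC).
Step 2 — ω₀ = 1/√(0.00146·8.2e-06) = 9139 rad/s.
Step 3 — f₀ = ω₀/(2π) = 1455 Hz.
Step 4 — Series Q: Q = ω₀L/R = 9139·0.00146/443 = 0.03012.

(a) f₀ = 1455 Hz  (b) Q = 0.03012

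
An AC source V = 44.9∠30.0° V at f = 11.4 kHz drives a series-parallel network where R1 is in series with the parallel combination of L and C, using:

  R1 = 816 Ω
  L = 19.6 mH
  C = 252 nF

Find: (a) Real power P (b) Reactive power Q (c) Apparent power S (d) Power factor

Step 1 — Angular frequency: ω = 2π·f = 2π·1.14e+04 = 7.163e+04 rad/s.
Step 2 — Component impedances:
  R1: Z = R = 816 Ω
  L: Z = jωL = j·7.163e+04·0.0196 = 0 + j1404 Ω
  C: Z = 1/(jωC) = -j/(ω·C) = 0 - j55.4 Ω
Step 3 — Parallel branch: L || C = 1/(1/L + 1/C) = 0 - j57.68 Ω.
Step 4 — Series with R1: Z_total = R1 + (L || C) = 816 - j57.68 Ω = 818∠-4.0° Ω.
Step 5 — Source phasor: V = 44.9∠30.0° V = 38.88 + j22.45 V.
Step 6 — Current: I = V / Z = 0.04548 + j0.03073 A = 0.05489∠34.0° A.
Step 7 — Complex power: S = V·I* = 2.458 - j0.1738 VA.
Step 8 — Real power: P = Re(S) = 2.458 W.
Step 9 — Reactive power: Q = Im(S) = -0.1738 VAR.
Step 10 — Apparent power: |S| = 2.464 VA.
Step 11 — Power factor: PF = P/|S| = 0.9975 (leading).

(a) P = 2.458 W  (b) Q = -0.1738 VAR  (c) S = 2.464 VA  (d) PF = 0.9975 (leading)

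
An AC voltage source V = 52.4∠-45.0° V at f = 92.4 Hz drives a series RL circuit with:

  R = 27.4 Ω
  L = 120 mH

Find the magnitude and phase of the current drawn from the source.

Step 1 — Angular frequency: ω = 2π·f = 2π·92.4 = 580.6 rad/s.
Step 2 — Component impedances:
  R: Z = R = 27.4 Ω
  L: Z = jωL = j·580.6·0.12 = 0 + j69.67 Ω
Step 3 — Series combination: Z_total = R + L = 27.4 + j69.67 Ω = 74.86∠68.5° Ω.
Step 4 — Source phasor: V = 52.4∠-45.0° V = 37.05 - j37.05 V.
Step 5 — Ohm's law: I = V / Z_total = (37.05 - j37.05) / (27.4 + j69.67) = -0.2794 - j0.6417 A.
Step 6 — Convert to polar: |I| = 0.7 A, ∠I = -113.5°.

I = 0.7∠-113.5° A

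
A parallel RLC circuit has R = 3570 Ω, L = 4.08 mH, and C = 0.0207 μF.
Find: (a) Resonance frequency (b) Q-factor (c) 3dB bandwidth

Step 1 — Resonance: ω₀ = 1/√(LC) = 1/√(0.00408·2.07e-08) = 1.088e+05 rad/s.
Step 2 — f₀ = ω₀/(2π) = 1.732e+04 Hz.
Step 3 — Parallel Q: Q = R/(ω₀L) = 3570/(1.088e+05·0.00408) = 8.041.
Step 4 — Bandwidth: Δω = ω₀/Q = 1.353e+04 rad/s; BW = Δω/(2π) = 2154 Hz.

(a) f₀ = 1.732e+04 Hz  (b) Q = 8.041  (c) BW = 2154 Hz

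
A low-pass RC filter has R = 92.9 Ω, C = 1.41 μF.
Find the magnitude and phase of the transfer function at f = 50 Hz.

Step 1 — Angular frequency: ω = 2π·50 = 314.2 rad/s.
Step 2 — Transfer function: H(jω) = 1/(1 + jωRC).
Step 3 — Denominator: 1 + jωRC = 1 + j·314.2·92.9·1.41e-06 = 1 + j0.04115.
Step 4 — H = 0.9983 - j0.04108.
Step 5 — Magnitude: |H| = 0.9992 (-0.0 dB); phase: φ = -2.4°.

|H| = 0.9992 (-0.0 dB), φ = -2.4°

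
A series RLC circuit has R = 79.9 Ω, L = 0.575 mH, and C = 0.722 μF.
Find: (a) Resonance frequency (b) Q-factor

Step 1 — Resonance condition Im(Z)=0 gives ω₀ = 1/√(LC).
Step 2 — ω₀ = 1/√(0.000575·7.22e-07) = 4.908e+04 rad/s.
Step 3 — f₀ = ω₀/(2π) = 7811 Hz.
Step 4 — Series Q: Q = ω₀L/R = 4.908e+04·0.000575/79.9 = 0.3532.

(a) f₀ = 7811 Hz  (b) Q = 0.3532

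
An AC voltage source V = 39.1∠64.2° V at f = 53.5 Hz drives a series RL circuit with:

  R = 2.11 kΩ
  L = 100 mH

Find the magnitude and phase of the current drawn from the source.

Step 1 — Angular frequency: ω = 2π·f = 2π·53.5 = 336.2 rad/s.
Step 2 — Component impedances:
  R: Z = R = 2110 Ω
  L: Z = jωL = j·336.2·0.1 = 0 + j33.62 Ω
Step 3 — Series combination: Z_total = R + L = 2110 + j33.62 Ω = 2110∠0.9° Ω.
Step 4 — Source phasor: V = 39.1∠64.2° V = 17.02 + j35.2 V.
Step 5 — Ohm's law: I = V / Z_total = (17.02 + j35.2) / (2110 + j33.62) = 0.008329 + j0.01655 A.
Step 6 — Convert to polar: |I| = 0.01853 A, ∠I = 63.3°.

I = 0.01853∠63.3° A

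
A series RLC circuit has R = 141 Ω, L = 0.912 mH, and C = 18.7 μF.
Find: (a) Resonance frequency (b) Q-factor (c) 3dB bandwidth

Step 1 — Resonance condition Im(Z)=0 gives ω₀ = 1/√(LC).
Step 2 — ω₀ = 1/√(0.000912·1.87e-05) = 7657 rad/s.
Step 3 — f₀ = ω₀/(2π) = 1219 Hz.
Step 4 — Series Q: Q = ω₀L/R = 7657·0.000912/141 = 0.04953.
Step 5 — 3dB bandwidth: Δω = ω₀/Q = 1.546e+05 rad/s; BW = Δω/(2π) = 2.461e+04 Hz.

(a) f₀ = 1219 Hz  (b) Q = 0.04953  (c) BW = 2.461e+04 Hz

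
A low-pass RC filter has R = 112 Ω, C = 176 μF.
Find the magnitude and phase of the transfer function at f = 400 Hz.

Step 1 — Angular frequency: ω = 2π·400 = 2513 rad/s.
Step 2 — Transfer function: H(jω) = 1/(1 + jωRC).
Step 3 — Denominator: 1 + jωRC = 1 + j·2513·112·0.000176 = 1 + j49.54.
Step 4 — H = 0.0004073 - j0.02018.
Step 5 — Magnitude: |H| = 0.02018 (-33.9 dB); phase: φ = -88.8°.

|H| = 0.02018 (-33.9 dB), φ = -88.8°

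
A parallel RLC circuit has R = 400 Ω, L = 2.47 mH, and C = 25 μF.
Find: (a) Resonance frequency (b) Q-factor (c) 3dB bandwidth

Step 1 — Resonance: ω₀ = 1/√(LC) = 1/√(0.00247·2.5e-05) = 4024 rad/s.
Step 2 — f₀ = ω₀/(2π) = 640.5 Hz.
Step 3 — Parallel Q: Q = R/(ω₀L) = 400/(4024·0.00247) = 40.24.
Step 4 — Bandwidth: Δω = ω₀/Q = 100 rad/s; BW = Δω/(2π) = 15.92 Hz.

(a) f₀ = 640.5 Hz  (b) Q = 40.24  (c) BW = 15.92 Hz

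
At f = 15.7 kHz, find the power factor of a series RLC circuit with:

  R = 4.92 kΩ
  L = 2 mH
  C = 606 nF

Step 1 — Angular frequency: ω = 2π·f = 2π·1.57e+04 = 9.865e+04 rad/s.
Step 2 — Component impedances:
  R: Z = R = 4920 Ω
  L: Z = jωL = j·9.865e+04·0.002 = 0 + j197.3 Ω
  C: Z = 1/(jωC) = -j/(ω·C) = 0 - j16.73 Ω
Step 3 — Series combination: Z_total = R + L + C = 4920 + j180.6 Ω = 4923∠2.1° Ω.
Step 4 — Power factor: PF = cos(φ) = Re(Z)/|Z| = 4920/4923.3 = 0.9993.
Step 5 — Type: Im(Z) = 180.6 ⇒ lagging (phase φ = 2.1°).

PF = 0.9993 (lagging, φ = 2.1°)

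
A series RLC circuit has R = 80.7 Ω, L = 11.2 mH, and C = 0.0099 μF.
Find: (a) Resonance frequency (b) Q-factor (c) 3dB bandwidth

Step 1 — Resonance: ω₀ = 1/√(LC) = 1/√(0.0112·9.9e-09) = 9.497e+04 rad/s.
Step 2 — f₀ = ω₀/(2π) = 1.511e+04 Hz.
Step 3 — Series Q: Q = ω₀L/R = 9.497e+04·0.0112/80.7 = 13.18.
Step 4 — Bandwidth: Δω = ω₀/Q = 7205 rad/s; BW = Δω/(2π) = 1147 Hz.

(a) f₀ = 1.511e+04 Hz  (b) Q = 13.18  (c) BW = 1147 Hz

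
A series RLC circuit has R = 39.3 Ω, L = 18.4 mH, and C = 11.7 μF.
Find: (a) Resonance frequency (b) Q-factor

Step 1 — Resonance condition Im(Z)=0 gives ω₀ = 1/√(LC).
Step 2 — ω₀ = 1/√(0.0184·1.17e-05) = 2155 rad/s.
Step 3 — f₀ = ω₀/(2π) = 343 Hz.
Step 4 — Series Q: Q = ω₀L/R = 2155·0.0184/39.3 = 1.009.

(a) f₀ = 343 Hz  (b) Q = 1.009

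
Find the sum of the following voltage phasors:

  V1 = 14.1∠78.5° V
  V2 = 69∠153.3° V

Step 1 — Convert each phasor to rectangular form:
  V1 = 14.1·(cos(78.5°) + j·sin(78.5°)) = 2.811 + j13.82 V
  V2 = 69·(cos(153.3°) + j·sin(153.3°)) = -61.64 + j31 V
Step 2 — Sum components: V_total = -58.83 + j44.82 V.
Step 3 — Convert to polar: |V_total| = 73.96 V, ∠V_total = 142.7°.

V_total = 73.96∠142.7° V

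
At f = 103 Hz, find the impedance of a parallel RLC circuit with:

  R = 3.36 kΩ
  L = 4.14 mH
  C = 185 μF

Step 1 — Angular frequency: ω = 2π·f = 2π·103 = 647.2 rad/s.
Step 2 — Component impedances:
  R: Z = R = 3360 Ω
  L: Z = jωL = j·647.2·0.00414 = 0 + j2.679 Ω
  C: Z = 1/(jωC) = -j/(ω·C) = 0 - j8.352 Ω
Step 3 — Parallel combination: 1/Z_total = 1/R + 1/L + 1/C; Z_total = 0.004631 + j3.945 Ω = 3.945∠89.9° Ω.

Z = 0.004631 + j3.945 Ω = 3.945∠89.9° Ω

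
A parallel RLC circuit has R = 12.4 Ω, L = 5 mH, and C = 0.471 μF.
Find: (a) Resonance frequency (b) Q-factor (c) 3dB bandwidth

Step 1 — Resonance: ω₀ = 1/√(LC) = 1/√(0.005·4.71e-07) = 2.061e+04 rad/s.
Step 2 — f₀ = ω₀/(2π) = 3280 Hz.
Step 3 — Parallel Q: Q = R/(ω₀L) = 12.4/(2.061e+04·0.005) = 0.1204.
Step 4 — Bandwidth: Δω = ω₀/Q = 1.712e+05 rad/s; BW = Δω/(2π) = 2.725e+04 Hz.

(a) f₀ = 3280 Hz  (b) Q = 0.1204  (c) BW = 2.725e+04 Hz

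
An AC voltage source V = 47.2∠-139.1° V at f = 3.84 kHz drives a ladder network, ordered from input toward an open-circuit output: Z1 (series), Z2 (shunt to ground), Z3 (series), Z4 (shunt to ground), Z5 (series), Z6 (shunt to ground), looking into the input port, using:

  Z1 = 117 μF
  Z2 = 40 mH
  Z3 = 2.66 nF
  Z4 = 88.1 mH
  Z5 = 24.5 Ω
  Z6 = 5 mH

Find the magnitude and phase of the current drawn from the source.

Step 1 — Angular frequency: ω = 2π·f = 2π·3840 = 2.413e+04 rad/s.
Step 2 — Component impedances:
  Z1: Z = 1/(jωC) = -j/(ω·C) = 0 - j0.3542 Ω
  Z2: Z = jωL = j·2.413e+04·0.04 = 0 + j965.1 Ω
  Z3: Z = 1/(jωC) = -j/(ω·C) = 0 - j1.558e+04 Ω
  Z4: Z = jωL = j·2.413e+04·0.0881 = 0 + j2126 Ω
  Z5: Z = R = 24.5 Ω
  Z6: Z = jωL = j·2.413e+04·0.005 = 0 + j120.6 Ω
Step 3 — Ladder network (open output): work backward from the far end, alternating series and parallel combinations. Z_in = 0.09715 + j1029 Ω = 1029∠90.0° Ω.
Step 4 — Source phasor: V = 47.2∠-139.1° V = -35.68 - j30.9 V.
Step 5 — Ohm's law: I = V / Z_total = (-35.68 - j30.9) / (0.09715 + j1029) = -0.03004 + j0.03467 A.
Step 6 — Convert to polar: |I| = 0.04587 A, ∠I = 130.9°.

I = 0.04587∠130.9° A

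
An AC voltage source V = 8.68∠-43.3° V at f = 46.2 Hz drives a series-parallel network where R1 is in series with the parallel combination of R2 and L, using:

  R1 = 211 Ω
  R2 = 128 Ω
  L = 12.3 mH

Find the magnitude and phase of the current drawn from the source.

Step 1 — Angular frequency: ω = 2π·f = 2π·46.2 = 290.3 rad/s.
Step 2 — Component impedances:
  R1: Z = R = 211 Ω
  R2: Z = R = 128 Ω
  L: Z = jωL = j·290.3·0.0123 = 0 + j3.57 Ω
Step 3 — Parallel branch: R2 || L = 1/(1/R2 + 1/L) = 0.09952 + j3.568 Ω.
Step 4 — Series with R1: Z_total = R1 + (R2 || L) = 211.1 + j3.568 Ω = 211.1∠1.0° Ω.
Step 5 — Source phasor: V = 8.68∠-43.3° V = 6.317 - j5.953 V.
Step 6 — Ohm's law: I = V / Z_total = (6.317 - j5.953) / (211.1 + j3.568) = 0.02944 - j0.0287 A.
Step 7 — Convert to polar: |I| = 0.04111 A, ∠I = -44.3°.

I = 0.04111∠-44.3° A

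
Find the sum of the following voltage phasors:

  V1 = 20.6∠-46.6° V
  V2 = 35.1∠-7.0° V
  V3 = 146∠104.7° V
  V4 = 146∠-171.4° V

Step 1 — Convert each phasor to rectangular form:
  V1 = 20.6·(cos(-46.6°) + j·sin(-46.6°)) = 14.15 - j14.97 V
  V2 = 35.1·(cos(-7.0°) + j·sin(-7.0°)) = 34.84 - j4.278 V
  V3 = 146·(cos(104.7°) + j·sin(104.7°)) = -37.05 + j141.2 V
  V4 = 146·(cos(-171.4°) + j·sin(-171.4°)) = -144.4 - j21.83 V
Step 2 — Sum components: V_total = -132.4 + j100.1 V.
Step 3 — Convert to polar: |V_total| = 166 V, ∠V_total = 142.9°.

V_total = 166∠142.9° V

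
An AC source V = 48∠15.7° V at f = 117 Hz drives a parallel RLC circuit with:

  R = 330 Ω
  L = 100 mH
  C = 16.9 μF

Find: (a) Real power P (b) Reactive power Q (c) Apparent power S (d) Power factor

Step 1 — Angular frequency: ω = 2π·f = 2π·117 = 735.1 rad/s.
Step 2 — Component impedances:
  R: Z = R = 330 Ω
  L: Z = jωL = j·735.1·0.1 = 0 + j73.51 Ω
  C: Z = 1/(jωC) = -j/(ω·C) = 0 - j80.49 Ω
Step 3 — Parallel combination: 1/Z_total = 1/R + 1/L + 1/C; Z_total = 286.6 + j111.5 Ω = 307.5∠21.3° Ω.
Step 4 — Source phasor: V = 48∠15.7° V = 46.21 + j12.99 V.
Step 5 — Current: I = V / Z = 0.1553 - j0.01513 A = 0.1561∠-5.6° A.
Step 6 — Complex power: S = V·I* = 6.982 + j2.717 VA.
Step 7 — Real power: P = Re(S) = 6.982 W.
Step 8 — Reactive power: Q = Im(S) = 2.717 VAR.
Step 9 — Apparent power: |S| = 7.492 VA.
Step 10 — Power factor: PF = P/|S| = 0.9319 (lagging).

(a) P = 6.982 W  (b) Q = 2.717 VAR  (c) S = 7.492 VA  (d) PF = 0.9319 (lagging)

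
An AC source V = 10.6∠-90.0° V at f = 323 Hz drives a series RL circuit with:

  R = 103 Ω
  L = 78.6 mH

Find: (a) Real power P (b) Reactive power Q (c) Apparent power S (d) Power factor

Step 1 — Angular frequency: ω = 2π·f = 2π·323 = 2029 rad/s.
Step 2 — Component impedances:
  R: Z = R = 103 Ω
  L: Z = jωL = j·2029·0.0786 = 0 + j159.5 Ω
Step 3 — Series combination: Z_total = R + L = 103 + j159.5 Ω = 189.9∠57.1° Ω.
Step 4 — Source phasor: V = 10.6∠-90.0° V = 0 - j10.6 V.
Step 5 — Current: I = V / Z = -0.0469 - j0.03028 A = 0.05582∠-147.1° A.
Step 6 — Complex power: S = V·I* = 0.321 + j0.4971 VA.
Step 7 — Real power: P = Re(S) = 0.321 W.
Step 8 — Reactive power: Q = Im(S) = 0.4971 VAR.
Step 9 — Apparent power: |S| = 0.5917 VA.
Step 10 — Power factor: PF = P/|S| = 0.5424 (lagging).

(a) P = 0.321 W  (b) Q = 0.4971 VAR  (c) S = 0.5917 VA  (d) PF = 0.5424 (lagging)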